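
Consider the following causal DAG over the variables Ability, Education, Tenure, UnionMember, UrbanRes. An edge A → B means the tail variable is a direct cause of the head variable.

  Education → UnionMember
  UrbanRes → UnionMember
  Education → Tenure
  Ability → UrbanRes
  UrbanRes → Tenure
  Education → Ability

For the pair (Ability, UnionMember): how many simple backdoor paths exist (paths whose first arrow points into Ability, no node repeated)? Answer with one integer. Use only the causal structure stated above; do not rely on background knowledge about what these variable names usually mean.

2

A backdoor path from Ability to UnionMember is any simple undirected path whose first edge points into Ability (i.e. leaves Ability via a parent).
Parents of Ability: {Education}.
Enumerating:
  P1: Ability <- Education -> UnionMember
  P2: Ability <- Education -> Tenure <- UrbanRes -> UnionMember
That exhausts the simple backdoor paths. Count: 2.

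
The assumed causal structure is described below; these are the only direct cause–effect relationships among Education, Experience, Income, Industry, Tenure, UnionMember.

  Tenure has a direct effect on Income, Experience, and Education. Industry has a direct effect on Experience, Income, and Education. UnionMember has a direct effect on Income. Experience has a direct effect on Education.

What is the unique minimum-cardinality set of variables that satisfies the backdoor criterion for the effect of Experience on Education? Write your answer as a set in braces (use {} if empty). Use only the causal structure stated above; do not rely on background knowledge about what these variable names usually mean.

{Industry, Tenure}

Variables eligible for adjustment (non-descendants of Experience, excluding Experience and Education): {Income, Industry, Tenure, UnionMember}.
Backdoor paths from Experience to Education:
  P1: Experience <- Industry -> Income <- Tenure -> Education
  P2: Experience <- Industry -> Education
  P3: Experience <- Tenure -> Income <- Industry -> Education
  P4: Experience <- Tenure -> Education
The empty set is not sufficient: P2 (Experience <- Industry -> Education) has no collider blocking it and no conditioned non-collider, so it is open.
Try {Industry, Tenure}:
  P1: blocked at fork node Industry ∈ conditioning set.
  P2: blocked at fork node Industry ∈ conditioning set.
  P3: blocked at fork node Tenure ∈ conditioning set.
  P4: blocked at fork node Tenure ∈ conditioning set.
{Industry, Tenure} contains no descendant of Experience and blocks every backdoor path.
Every element of {Industry, Tenure} is needed (dropping Industry leaves P2 open; dropping Tenure leaves P4 open), so no proper subset is valid.
Among all size-2 subsets of the eligible variables, only {Industry, Tenure} blocks every backdoor path, so it is the unique smallest valid adjustment set.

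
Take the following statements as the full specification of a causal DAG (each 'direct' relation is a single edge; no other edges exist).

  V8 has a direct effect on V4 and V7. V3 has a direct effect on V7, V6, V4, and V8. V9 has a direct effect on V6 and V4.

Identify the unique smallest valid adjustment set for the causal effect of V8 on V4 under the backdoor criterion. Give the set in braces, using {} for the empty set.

Variables eligible for adjustment (non-descendants of V8, excluding V8 and V4): {V3, V6, V9}.
Backdoor paths from V8 to V4:
  P1: V8 <- V3 -> V4
  P2: V8 <- V3 -> V6 <- V9 -> V4
The empty set is not sufficient: P1 (V8 <- V3 -> V4) has no collider blocking it and no conditioned non-collider, so it is open.
Try {V3}:
  P1: blocked at fork node V3 ∈ conditioning set.
  P2: blocked at fork node V3 ∈ conditioning set.
{V3} contains no descendant of V8 and blocks every backdoor path.
No other singleton works — e.g. {V9} leaves P1 open — so {V3} is the unique smallest valid adjustment set.

{V3}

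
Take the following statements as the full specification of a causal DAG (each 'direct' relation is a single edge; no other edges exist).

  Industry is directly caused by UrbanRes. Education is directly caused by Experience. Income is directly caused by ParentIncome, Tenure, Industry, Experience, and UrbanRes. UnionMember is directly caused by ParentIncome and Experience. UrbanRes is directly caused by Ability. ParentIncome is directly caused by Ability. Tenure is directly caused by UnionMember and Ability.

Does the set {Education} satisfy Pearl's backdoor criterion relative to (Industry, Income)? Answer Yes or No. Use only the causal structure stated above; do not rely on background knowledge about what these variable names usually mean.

No

Backdoor paths from Industry to Income (paths whose first edge points into Industry):
  P1: Industry <- UrbanRes <- Ability -> ParentIncome -> UnionMember <- Experience -> Income
  P2: Industry <- UrbanRes <- Ability -> ParentIncome -> UnionMember -> Tenure -> Income
  P3: Industry <- UrbanRes <- Ability -> ParentIncome -> Income
  P4: Industry <- UrbanRes <- Ability -> Tenure <- UnionMember <- ParentIncome -> Income
  P5: Industry <- UrbanRes <- Ability -> Tenure <- UnionMember <- Experience -> Income
  P6: Industry <- UrbanRes <- Ability -> Tenure -> Income
  P7: Industry <- UrbanRes -> Income
Condition 1 (no descendant of Industry in the set): holds — descendants of Industry are {Income}; none are in {Education}.
Condition 2 (every backdoor path blocked by {Education}):
  P1: blocked at collider UnionMember (neither it nor any descendant is in the conditioning set).
  P2: open — no interior node is in the conditioning set.
  P3: open — no interior node is in the conditioning set.
  P4: blocked at collider Tenure (neither it nor any descendant is in the conditioning set).
  P5: blocked at collider Tenure (neither it nor any descendant is in the conditioning set).
  P6: open — no interior node is in the conditioning set.
  P7: open — no interior node is in the conditioning set.
{Education} does not satisfy the backdoor criterion.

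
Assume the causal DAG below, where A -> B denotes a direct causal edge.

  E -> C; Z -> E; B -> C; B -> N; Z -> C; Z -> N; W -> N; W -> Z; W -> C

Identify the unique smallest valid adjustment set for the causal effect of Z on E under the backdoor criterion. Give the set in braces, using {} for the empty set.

Variables eligible for adjustment (non-descendants of Z, excluding Z and E): {B, W}.
Backdoor paths from Z to E:
  P1: Z <- W -> N <- B -> C <- E
  P2: Z <- W -> C <- E
Each backdoor path contains an unconditioned collider, so every path is already blocked with the empty conditioning set:
  P1: blocked at collider N (neither it nor any descendant is in the conditioning set).
  P2: blocked at collider C (neither it nor any descendant is in the conditioning set).
The empty set is therefore the unique smallest valid set.

{}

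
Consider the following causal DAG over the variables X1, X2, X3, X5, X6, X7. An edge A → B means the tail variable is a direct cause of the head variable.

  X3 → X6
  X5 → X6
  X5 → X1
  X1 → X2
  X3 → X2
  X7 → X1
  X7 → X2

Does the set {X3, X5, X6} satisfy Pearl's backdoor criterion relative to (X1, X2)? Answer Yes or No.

Backdoor paths from X1 to X2 (paths whose first edge points into X1):
  P1: X1 <- X5 -> X6 <- X3 -> X2
  P2: X1 <- X7 -> X2
Condition 1 (no descendant of X1 in the set): holds — descendants of X1 are {X2}; none are in {X3, X5, X6}.
Condition 2 (every backdoor path blocked by {X3, X5, X6}):
  P1: blocked at fork node X5 ∈ conditioning set.
  P2: open — no interior node is in the conditioning set.
{X3, X5, X6} does not satisfy the backdoor criterion.

No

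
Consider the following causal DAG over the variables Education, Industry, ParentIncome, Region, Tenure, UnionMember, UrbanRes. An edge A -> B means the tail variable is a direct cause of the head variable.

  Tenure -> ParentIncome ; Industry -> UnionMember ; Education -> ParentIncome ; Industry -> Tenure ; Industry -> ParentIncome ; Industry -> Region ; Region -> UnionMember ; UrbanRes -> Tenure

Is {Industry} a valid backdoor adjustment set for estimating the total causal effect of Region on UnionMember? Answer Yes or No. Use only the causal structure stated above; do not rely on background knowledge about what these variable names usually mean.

Yes

Backdoor paths from Region to UnionMember (paths whose first edge points into Region):
  P1: Region <- Industry -> UnionMember
Condition 1 (no descendant of Region in the set): holds — descendants of Region are {UnionMember}; none are in {Industry}.
Condition 2 (every backdoor path blocked by {Industry}):
  P1: blocked at fork node Industry ∈ conditioning set.
{Industry} satisfies the backdoor criterion.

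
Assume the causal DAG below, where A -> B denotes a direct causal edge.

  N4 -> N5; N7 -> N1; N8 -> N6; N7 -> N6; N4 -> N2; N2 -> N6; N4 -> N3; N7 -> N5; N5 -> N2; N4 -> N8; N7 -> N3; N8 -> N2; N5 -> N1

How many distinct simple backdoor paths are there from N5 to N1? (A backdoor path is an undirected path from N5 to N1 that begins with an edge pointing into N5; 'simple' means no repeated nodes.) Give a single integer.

A backdoor path from N5 to N1 is any simple undirected path whose first edge points into N5 (i.e. leaves N5 via a parent).
Parents of N5: {N4, N7}.
Enumerating:
  P1: N5 <- N7 -> N1
  P2: N5 <- N4 -> N8 -> N2 -> N6 <- N7 -> N1
  P3: N5 <- N4 -> N8 -> N6 <- N7 -> N1
  P4: N5 <- N4 -> N2 <- N8 -> N6 <- N7 -> N1
  P5: N5 <- N4 -> N2 -> N6 <- N7 -> N1
  P6: N5 <- N4 -> N3 <- N7 -> N1
That exhausts the simple backdoor paths. Count: 6.

6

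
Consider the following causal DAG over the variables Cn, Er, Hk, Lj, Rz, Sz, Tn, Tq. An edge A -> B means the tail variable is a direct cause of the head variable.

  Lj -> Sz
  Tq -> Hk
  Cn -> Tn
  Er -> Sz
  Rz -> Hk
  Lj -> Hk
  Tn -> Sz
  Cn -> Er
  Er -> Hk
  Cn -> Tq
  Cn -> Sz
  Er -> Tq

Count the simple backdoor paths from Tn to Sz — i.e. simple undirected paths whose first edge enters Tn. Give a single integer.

8

A backdoor path from Tn to Sz is any simple undirected path whose first edge points into Tn (i.e. leaves Tn via a parent).
Parents of Tn: {Cn}.
Enumerating:
  P1: Tn <- Cn -> Er -> Sz
  P2: Tn <- Cn -> Er -> Tq -> Hk <- Lj -> Sz
  P3: Tn <- Cn -> Er -> Hk <- Lj -> Sz
  P4: Tn <- Cn -> Sz
  P5: Tn <- Cn -> Tq <- Er -> Sz
  P6: Tn <- Cn -> Tq <- Er -> Hk <- Lj -> Sz
  P7: Tn <- Cn -> Tq -> Hk <- Lj -> Sz
  P8: Tn <- Cn -> Tq -> Hk <- Er -> Sz
That exhausts the simple backdoor paths. Count: 8.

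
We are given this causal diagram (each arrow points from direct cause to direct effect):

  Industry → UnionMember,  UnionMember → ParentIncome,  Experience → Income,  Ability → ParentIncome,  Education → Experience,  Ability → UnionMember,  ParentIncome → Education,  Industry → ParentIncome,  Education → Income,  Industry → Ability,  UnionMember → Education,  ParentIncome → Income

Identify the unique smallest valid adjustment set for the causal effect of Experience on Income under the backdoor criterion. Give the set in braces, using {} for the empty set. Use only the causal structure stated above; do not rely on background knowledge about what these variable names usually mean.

{Education}

Variables eligible for adjustment (non-descendants of Experience, excluding Experience and Income): {Ability, Education, Industry, ParentIncome, UnionMember}.
Backdoor paths from Experience to Income:
  P1: Experience <- Education <- UnionMember <- Industry -> Ability -> ParentIncome -> Income
  P2: Experience <- Education <- UnionMember <- Industry -> ParentIncome -> Income
  P3: Experience <- Education <- UnionMember <- Ability <- Industry -> ParentIncome -> Income
  P4: Experience <- Education <- UnionMember <- Ability -> ParentIncome -> Income
  P5: Experience <- Education <- UnionMember -> ParentIncome -> Income
  P6: Experience <- Education <- ParentIncome -> Income
  P7: Experience <- Education -> Income
The empty set is not sufficient: P1 (Experience <- Education <- UnionMember <- Industry -> Ability -> ParentIncome -> Income) has no collider blocking it and no conditioned non-collider, so it is open.
Try {Education}:
  P1: blocked at chain node Education ∈ conditioning set.
  P2: blocked at chain node Education ∈ conditioning set.
  P3: blocked at chain node Education ∈ conditioning set.
  P4: blocked at chain node Education ∈ conditioning set.
  P5: blocked at chain node Education ∈ conditioning set.
  P6: blocked at chain node Education ∈ conditioning set.
  P7: blocked at fork node Education ∈ conditioning set.
{Education} contains no descendant of Experience and blocks every backdoor path.
No other singleton works — e.g. {Industry} leaves P4 open — so {Education} is the unique smallest valid adjustment set.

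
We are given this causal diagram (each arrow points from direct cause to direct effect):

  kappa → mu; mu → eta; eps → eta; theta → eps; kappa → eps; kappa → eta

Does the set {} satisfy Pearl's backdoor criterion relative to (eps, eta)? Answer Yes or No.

Backdoor paths from eps to eta (paths whose first edge points into eps):
  P1: eps <- kappa -> mu -> eta
  P2: eps <- kappa -> eta
Condition 1 (no descendant of eps in the set): holds — descendants of eps are {eta}; none are in {}.
Condition 2 (every backdoor path blocked by {}):
  P1: open — no interior node is in the conditioning set.
  P2: open — no interior node is in the conditioning set.
{} does not satisfy the backdoor criterion.

No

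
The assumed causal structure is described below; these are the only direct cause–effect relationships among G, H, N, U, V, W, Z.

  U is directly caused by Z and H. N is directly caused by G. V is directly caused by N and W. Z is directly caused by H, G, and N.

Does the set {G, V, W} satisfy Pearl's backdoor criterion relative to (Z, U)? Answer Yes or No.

No

Backdoor paths from Z to U (paths whose first edge points into Z):
  P1: Z <- H -> U
Condition 1 (no descendant of Z in the set): holds — descendants of Z are {U}; none are in {G, V, W}.
Condition 2 (every backdoor path blocked by {G, V, W}):
  P1: open — no interior node is in the conditioning set.
{G, V, W} does not satisfy the backdoor criterion.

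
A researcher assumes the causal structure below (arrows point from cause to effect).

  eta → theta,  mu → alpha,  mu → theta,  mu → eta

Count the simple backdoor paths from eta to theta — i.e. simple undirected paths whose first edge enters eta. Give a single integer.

A backdoor path from eta to theta is any simple undirected path whose first edge points into eta (i.e. leaves eta via a parent).
Parents of eta: {mu}.
Enumerating:
  P1: eta <- mu -> theta
That exhausts the simple backdoor paths. Count: 1.

1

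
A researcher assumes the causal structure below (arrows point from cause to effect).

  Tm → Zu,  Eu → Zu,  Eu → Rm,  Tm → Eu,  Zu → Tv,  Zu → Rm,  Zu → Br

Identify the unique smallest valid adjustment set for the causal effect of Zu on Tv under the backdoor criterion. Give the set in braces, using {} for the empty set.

Variables eligible for adjustment (non-descendants of Zu, excluding Zu and Tv): {Eu, Tm}.
Backdoor paths from Zu to Tv:
  (none)
With no backdoor paths the empty set already satisfies the criterion, and it is trivially minimal.

{}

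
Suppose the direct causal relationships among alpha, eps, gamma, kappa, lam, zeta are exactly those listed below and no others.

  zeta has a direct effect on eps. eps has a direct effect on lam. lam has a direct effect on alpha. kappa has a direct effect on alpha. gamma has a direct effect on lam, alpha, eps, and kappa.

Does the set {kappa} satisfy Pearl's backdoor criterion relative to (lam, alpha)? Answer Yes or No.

Backdoor paths from lam to alpha (paths whose first edge points into lam):
  P1: lam <- gamma -> kappa -> alpha
  P2: lam <- gamma -> alpha
  P3: lam <- eps <- gamma -> kappa -> alpha
  P4: lam <- eps <- gamma -> alpha
Condition 1 (no descendant of lam in the set): holds — descendants of lam are {alpha}; none are in {kappa}.
Condition 2 (every backdoor path blocked by {kappa}):
  P1: blocked at chain node kappa ∈ conditioning set.
  P2: open — no interior node is in the conditioning set.
  P3: blocked at chain node kappa ∈ conditioning set.
  P4: open — no interior node is in the conditioning set.
{kappa} does not satisfy the backdoor criterion.

No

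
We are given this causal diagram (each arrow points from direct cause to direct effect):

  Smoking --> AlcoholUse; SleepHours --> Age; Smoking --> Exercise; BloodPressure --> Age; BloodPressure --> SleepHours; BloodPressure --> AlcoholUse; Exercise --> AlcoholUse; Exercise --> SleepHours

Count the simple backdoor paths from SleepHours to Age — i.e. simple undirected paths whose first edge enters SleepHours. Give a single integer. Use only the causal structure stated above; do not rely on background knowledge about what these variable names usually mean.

A backdoor path from SleepHours to Age is any simple undirected path whose first edge points into SleepHours (i.e. leaves SleepHours via a parent).
Parents of SleepHours: {BloodPressure, Exercise}.
Enumerating:
  P1: SleepHours <- Exercise <- Smoking -> AlcoholUse <- BloodPressure -> Age
  P2: SleepHours <- Exercise -> AlcoholUse <- BloodPressure -> Age
  P3: SleepHours <- BloodPressure -> Age
That exhausts the simple backdoor paths. Count: 3.

3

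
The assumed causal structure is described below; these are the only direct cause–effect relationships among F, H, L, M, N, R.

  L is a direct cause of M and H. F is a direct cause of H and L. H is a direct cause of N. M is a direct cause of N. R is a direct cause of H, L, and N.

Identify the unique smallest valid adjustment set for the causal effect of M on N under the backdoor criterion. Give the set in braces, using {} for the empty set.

{L}

Variables eligible for adjustment (non-descendants of M, excluding M and N): {F, H, L, R}.
Backdoor paths from M to N:
  P1: M <- L <- R -> H -> N
  P2: M <- L <- R -> N
  P3: M <- L <- F -> H <- R -> N
  P4: M <- L <- F -> H -> N
  P5: M <- L -> H <- R -> N
  P6: M <- L -> H -> N
The empty set is not sufficient: P1 (M <- L <- R -> H -> N) has no collider blocking it and no conditioned non-collider, so it is open.
Try {L}:
  P1: blocked at chain node L ∈ conditioning set.
  P2: blocked at chain node L ∈ conditioning set.
  P3: blocked at chain node L ∈ conditioning set.
  P4: blocked at chain node L ∈ conditioning set.
  P5: blocked at fork node L ∈ conditioning set.
  P6: blocked at fork node L ∈ conditioning set.
{L} contains no descendant of M and blocks every backdoor path.
No other singleton works — e.g. {R} leaves P4 open — so {L} is the unique smallest valid adjustment set.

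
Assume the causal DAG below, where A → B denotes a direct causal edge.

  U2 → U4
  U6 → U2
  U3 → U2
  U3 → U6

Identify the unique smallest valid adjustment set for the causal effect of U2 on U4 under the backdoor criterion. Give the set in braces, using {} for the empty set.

Variables eligible for adjustment (non-descendants of U2, excluding U2 and U4): {U3, U6}.
Backdoor paths from U2 to U4:
  (none)
With no backdoor paths the empty set already satisfies the criterion, and it is trivially minimal.

{}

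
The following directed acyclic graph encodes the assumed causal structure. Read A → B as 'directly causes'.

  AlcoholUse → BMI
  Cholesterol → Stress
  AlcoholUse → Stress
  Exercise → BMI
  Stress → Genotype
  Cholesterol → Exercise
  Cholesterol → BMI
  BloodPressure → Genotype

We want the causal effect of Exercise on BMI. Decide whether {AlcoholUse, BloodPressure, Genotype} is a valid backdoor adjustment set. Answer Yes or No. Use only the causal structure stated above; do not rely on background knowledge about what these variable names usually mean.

Backdoor paths from Exercise to BMI (paths whose first edge points into Exercise):
  P1: Exercise <- Cholesterol -> Stress <- AlcoholUse -> BMI
  P2: Exercise <- Cholesterol -> BMI
Condition 1 (no descendant of Exercise in the set): holds — descendants of Exercise are {BMI}; none are in {AlcoholUse, BloodPressure, Genotype}.
Condition 2 (every backdoor path blocked by {AlcoholUse, BloodPressure, Genotype}):
  P1: blocked at fork node AlcoholUse ∈ conditioning set.
  P2: open — no interior node is in the conditioning set.
{AlcoholUse, BloodPressure, Genotype} does not satisfy the backdoor criterion.

No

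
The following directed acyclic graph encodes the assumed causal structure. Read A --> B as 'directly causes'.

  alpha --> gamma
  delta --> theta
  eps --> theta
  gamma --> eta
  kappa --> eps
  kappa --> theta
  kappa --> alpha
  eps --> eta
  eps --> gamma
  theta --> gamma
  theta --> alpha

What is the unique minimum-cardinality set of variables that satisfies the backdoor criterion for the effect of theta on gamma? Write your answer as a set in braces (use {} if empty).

Variables eligible for adjustment (non-descendants of theta, excluding theta and gamma): {delta, eps, kappa}.
Backdoor paths from theta to gamma:
  P1: theta <- kappa -> eps -> gamma
  P2: theta <- kappa -> eps -> eta <- gamma
  P3: theta <- kappa -> alpha -> gamma
  P4: theta <- eps <- kappa -> alpha -> gamma
  P5: theta <- eps -> gamma
  P6: theta <- eps -> eta <- gamma
The empty set is not sufficient: P1 (theta <- kappa -> eps -> gamma) has no collider blocking it and no conditioned non-collider, so it is open.
Try {eps, kappa}:
  P1: blocked at fork node kappa ∈ conditioning set.
  P2: blocked at fork node kappa ∈ conditioning set.
  P3: blocked at fork node kappa ∈ conditioning set.
  P4: blocked at chain node eps ∈ conditioning set.
  P5: blocked at fork node eps ∈ conditioning set.
  P6: blocked at fork node eps ∈ conditioning set.
{eps, kappa} contains no descendant of theta and blocks every backdoor path.
Every element of {eps, kappa} is needed (dropping eps leaves P5 open; dropping kappa leaves P3 open), so no proper subset is valid.
Among all size-2 subsets of the eligible variables, only {eps, kappa} blocks every backdoor path, so it is the unique smallest valid adjustment set.

{eps, kappa}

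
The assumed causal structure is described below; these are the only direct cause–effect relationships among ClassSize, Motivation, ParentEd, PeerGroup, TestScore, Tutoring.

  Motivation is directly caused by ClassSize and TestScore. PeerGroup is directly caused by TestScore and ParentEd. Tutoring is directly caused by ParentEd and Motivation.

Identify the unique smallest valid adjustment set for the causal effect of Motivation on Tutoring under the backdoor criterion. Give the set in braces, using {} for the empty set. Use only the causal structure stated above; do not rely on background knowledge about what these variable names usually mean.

{}

Variables eligible for adjustment (non-descendants of Motivation, excluding Motivation and Tutoring): {ClassSize, ParentEd, PeerGroup, TestScore}.
Backdoor paths from Motivation to Tutoring:
  P1: Motivation <- TestScore -> PeerGroup <- ParentEd -> Tutoring
Each backdoor path contains an unconditioned collider, so every path is already blocked with the empty conditioning set:
  P1: blocked at collider PeerGroup (neither it nor any descendant is in the conditioning set).
The empty set is therefore the unique smallest valid set.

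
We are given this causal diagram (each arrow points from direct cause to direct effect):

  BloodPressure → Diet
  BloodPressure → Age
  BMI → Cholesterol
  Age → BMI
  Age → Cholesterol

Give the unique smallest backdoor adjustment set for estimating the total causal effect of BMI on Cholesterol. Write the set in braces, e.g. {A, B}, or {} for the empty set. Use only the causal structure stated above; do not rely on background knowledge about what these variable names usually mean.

{Age}

Variables eligible for adjustment (non-descendants of BMI, excluding BMI and Cholesterol): {Age, BloodPressure, Diet}.
Backdoor paths from BMI to Cholesterol:
  P1: BMI <- Age -> Cholesterol
The empty set is not sufficient: P1 (BMI <- Age -> Cholesterol) has no collider blocking it and no conditioned non-collider, so it is open.
Try {Age}:
  P1: blocked at fork node Age ∈ conditioning set.
{Age} contains no descendant of BMI and blocks every backdoor path.
No other singleton works — e.g. {BloodPressure} leaves P1 open — so {Age} is the unique smallest valid adjustment set.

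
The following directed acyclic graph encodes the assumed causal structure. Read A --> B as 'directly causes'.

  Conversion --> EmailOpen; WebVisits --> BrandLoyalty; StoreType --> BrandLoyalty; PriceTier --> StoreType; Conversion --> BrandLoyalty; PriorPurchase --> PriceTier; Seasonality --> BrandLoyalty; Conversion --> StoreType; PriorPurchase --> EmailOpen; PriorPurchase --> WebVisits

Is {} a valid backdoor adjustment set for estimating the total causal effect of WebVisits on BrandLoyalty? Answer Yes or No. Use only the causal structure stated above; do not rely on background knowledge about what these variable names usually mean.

Backdoor paths from WebVisits to BrandLoyalty (paths whose first edge points into WebVisits):
  P1: WebVisits <- PriorPurchase -> PriceTier -> StoreType <- Conversion -> BrandLoyalty
  P2: WebVisits <- PriorPurchase -> PriceTier -> StoreType -> BrandLoyalty
  P3: WebVisits <- PriorPurchase -> EmailOpen <- Conversion -> StoreType -> BrandLoyalty
  P4: WebVisits <- PriorPurchase -> EmailOpen <- Conversion -> BrandLoyalty
Condition 1 (no descendant of WebVisits in the set): holds — descendants of WebVisits are {BrandLoyalty}; none are in {}.
Condition 2 (every backdoor path blocked by {}):
  P1: blocked at collider StoreType (neither it nor any descendant is in the conditioning set).
  P2: open — no interior node is in the conditioning set.
  P3: blocked at collider EmailOpen (neither it nor any descendant is in the conditioning set).
  P4: blocked at collider EmailOpen (neither it nor any descendant is in the conditioning set).
{} does not satisfy the backdoor criterion.

No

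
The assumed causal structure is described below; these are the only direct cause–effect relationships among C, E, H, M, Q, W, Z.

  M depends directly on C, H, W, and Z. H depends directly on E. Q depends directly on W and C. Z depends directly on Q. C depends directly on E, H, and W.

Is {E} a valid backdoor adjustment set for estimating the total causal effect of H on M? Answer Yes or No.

Yes

Backdoor paths from H to M (paths whose first edge points into H):
  P1: H <- E -> C <- W -> Q -> Z -> M
  P2: H <- E -> C <- W -> M
  P3: H <- E -> C -> Q <- W -> M
  P4: H <- E -> C -> Q -> Z -> M
  P5: H <- E -> C -> M
Condition 1 (no descendant of H in the set): holds — descendants of H are {C, M, Q, Z}; none are in {E}.
Condition 2 (every backdoor path blocked by {E}):
  P1: blocked at fork node E ∈ conditioning set.
  P2: blocked at fork node E ∈ conditioning set.
  P3: blocked at fork node E ∈ conditioning set.
  P4: blocked at fork node E ∈ conditioning set.
  P5: blocked at fork node E ∈ conditioning set.
{E} satisfies the backdoor criterion.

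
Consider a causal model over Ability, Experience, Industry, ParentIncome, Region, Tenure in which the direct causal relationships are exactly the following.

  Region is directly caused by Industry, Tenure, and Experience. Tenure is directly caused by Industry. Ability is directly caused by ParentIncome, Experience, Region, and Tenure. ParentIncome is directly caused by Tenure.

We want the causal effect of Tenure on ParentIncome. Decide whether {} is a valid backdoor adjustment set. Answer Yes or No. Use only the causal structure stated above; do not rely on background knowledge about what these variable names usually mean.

Yes

Backdoor paths from Tenure to ParentIncome (paths whose first edge points into Tenure):
  P1: Tenure <- Industry -> Region <- Experience -> Ability <- ParentIncome
  P2: Tenure <- Industry -> Region -> Ability <- ParentIncome
Condition 1 (no descendant of Tenure in the set): holds — descendants of Tenure are {Ability, ParentIncome, Region}; none are in {}.
Condition 2 (every backdoor path blocked by {}):
  P1: blocked at collider Region (neither it nor any descendant is in the conditioning set).
  P2: blocked at collider Ability (neither it nor any descendant is in the conditioning set).
{} satisfies the backdoor criterion.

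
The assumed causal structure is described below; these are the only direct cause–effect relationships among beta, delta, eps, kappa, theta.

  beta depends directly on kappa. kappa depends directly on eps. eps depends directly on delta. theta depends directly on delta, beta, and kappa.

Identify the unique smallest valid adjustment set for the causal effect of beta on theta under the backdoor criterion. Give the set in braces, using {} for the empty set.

Variables eligible for adjustment (non-descendants of beta, excluding beta and theta): {delta, eps, kappa}.
Backdoor paths from beta to theta:
  P1: beta <- kappa <- eps <- delta -> theta
  P2: beta <- kappa -> theta
The empty set is not sufficient: P1 (beta <- kappa <- eps <- delta -> theta) has no collider blocking it and no conditioned non-collider, so it is open.
Try {kappa}:
  P1: blocked at chain node kappa ∈ conditioning set.
  P2: blocked at fork node kappa ∈ conditioning set.
{kappa} contains no descendant of beta and blocks every backdoor path.
No other singleton works — e.g. {delta} leaves P2 open — so {kappa} is the unique smallest valid adjustment set.

{kappa}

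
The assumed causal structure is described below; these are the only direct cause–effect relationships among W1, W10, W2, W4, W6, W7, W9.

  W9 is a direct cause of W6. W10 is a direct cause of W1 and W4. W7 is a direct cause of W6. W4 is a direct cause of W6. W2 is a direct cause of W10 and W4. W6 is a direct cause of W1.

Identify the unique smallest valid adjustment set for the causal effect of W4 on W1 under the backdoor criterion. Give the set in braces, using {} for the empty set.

{W10}

Variables eligible for adjustment (non-descendants of W4, excluding W4 and W1): {W10, W2, W7, W9}.
Backdoor paths from W4 to W1:
  P1: W4 <- W2 -> W10 -> W1
  P2: W4 <- W10 -> W1
The empty set is not sufficient: P1 (W4 <- W2 -> W10 -> W1) has no collider blocking it and no conditioned non-collider, so it is open.
Try {W10}:
  P1: blocked at chain node W10 ∈ conditioning set.
  P2: blocked at fork node W10 ∈ conditioning set.
{W10} contains no descendant of W4 and blocks every backdoor path.
No other singleton works — e.g. {W2} leaves P2 open — so {W10} is the unique smallest valid adjustment set.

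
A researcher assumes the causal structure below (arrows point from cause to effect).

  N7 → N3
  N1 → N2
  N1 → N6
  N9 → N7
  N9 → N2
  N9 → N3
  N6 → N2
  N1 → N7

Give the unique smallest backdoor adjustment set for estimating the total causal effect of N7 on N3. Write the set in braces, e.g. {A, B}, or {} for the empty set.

Variables eligible for adjustment (non-descendants of N7, excluding N7 and N3): {N1, N2, N6, N9}.
Backdoor paths from N7 to N3:
  P1: N7 <- N9 -> N3
  P2: N7 <- N1 -> N6 -> N2 <- N9 -> N3
  P3: N7 <- N1 -> N2 <- N9 -> N3
The empty set is not sufficient: P1 (N7 <- N9 -> N3) has no collider blocking it and no conditioned non-collider, so it is open.
Try {N9}:
  P1: blocked at fork node N9 ∈ conditioning set.
  P2: blocked at collider N2 (neither it nor any descendant is in the conditioning set).
  P3: blocked at collider N2 (neither it nor any descendant is in the conditioning set).
{N9} contains no descendant of N7 and blocks every backdoor path.
No other singleton works — e.g. {N1} leaves P1 open — so {N9} is the unique smallest valid adjustment set.

{N9}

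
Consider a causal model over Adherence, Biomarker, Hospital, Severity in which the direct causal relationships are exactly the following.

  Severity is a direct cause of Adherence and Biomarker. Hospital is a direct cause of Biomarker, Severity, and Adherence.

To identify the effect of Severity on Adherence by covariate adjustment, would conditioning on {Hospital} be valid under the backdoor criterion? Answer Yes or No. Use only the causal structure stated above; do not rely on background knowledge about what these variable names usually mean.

Yes

Backdoor paths from Severity to Adherence (paths whose first edge points into Severity):
  P1: Severity <- Hospital -> Adherence
Condition 1 (no descendant of Severity in the set): holds — descendants of Severity are {Adherence, Biomarker}; none are in {Hospital}.
Condition 2 (every backdoor path blocked by {Hospital}):
  P1: blocked at fork node Hospital ∈ conditioning set.
{Hospital} satisfies the backdoor criterion.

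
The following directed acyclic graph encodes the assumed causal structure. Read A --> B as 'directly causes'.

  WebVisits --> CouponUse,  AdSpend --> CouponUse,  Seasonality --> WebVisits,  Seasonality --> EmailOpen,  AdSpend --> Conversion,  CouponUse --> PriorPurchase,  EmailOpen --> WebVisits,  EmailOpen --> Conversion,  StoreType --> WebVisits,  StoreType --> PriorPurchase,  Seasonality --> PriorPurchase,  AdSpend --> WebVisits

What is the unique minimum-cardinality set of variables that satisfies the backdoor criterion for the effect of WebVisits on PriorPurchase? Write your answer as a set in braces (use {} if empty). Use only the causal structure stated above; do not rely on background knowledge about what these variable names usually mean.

{AdSpend, Seasonality, StoreType}

Variables eligible for adjustment (non-descendants of WebVisits, excluding WebVisits and PriorPurchase): {AdSpend, Conversion, EmailOpen, Seasonality, StoreType}.
Backdoor paths from WebVisits to PriorPurchase:
  P1: WebVisits <- Seasonality -> EmailOpen -> Conversion <- AdSpend -> CouponUse -> PriorPurchase
  P2: WebVisits <- Seasonality -> PriorPurchase
  P3: WebVisits <- EmailOpen <- Seasonality -> PriorPurchase
  P4: WebVisits <- EmailOpen -> Conversion <- AdSpend -> CouponUse -> PriorPurchase
  P5: WebVisits <- AdSpend -> Conversion <- EmailOpen <- Seasonality -> PriorPurchase
  P6: WebVisits <- AdSpend -> CouponUse -> PriorPurchase
  P7: WebVisits <- StoreType -> PriorPurchase
The empty set is not sufficient: P2 (WebVisits <- Seasonality -> PriorPurchase) has no collider blocking it and no conditioned non-collider, so it is open.
Try {AdSpend, Seasonality, StoreType}:
  P1: blocked at fork node Seasonality ∈ conditioning set.
  P2: blocked at fork node Seasonality ∈ conditioning set.
  P3: blocked at fork node Seasonality ∈ conditioning set.
  P4: blocked at collider Conversion (neither it nor any descendant is in the conditioning set).
  P5: blocked at fork node AdSpend ∈ conditioning set.
  P6: blocked at fork node AdSpend ∈ conditioning set.
  P7: blocked at fork node StoreType ∈ conditioning set.
{AdSpend, Seasonality, StoreType} contains no descendant of WebVisits and blocks every backdoor path.
Every element of {AdSpend, Seasonality, StoreType} is needed (dropping AdSpend leaves P6 open; dropping Seasonality leaves P2 open; dropping StoreType leaves P7 open), so no proper subset is valid.
Among all size-3 subsets of the eligible variables, only {AdSpend, Seasonality, StoreType} blocks every backdoor path, so it is the unique smallest valid adjustment set.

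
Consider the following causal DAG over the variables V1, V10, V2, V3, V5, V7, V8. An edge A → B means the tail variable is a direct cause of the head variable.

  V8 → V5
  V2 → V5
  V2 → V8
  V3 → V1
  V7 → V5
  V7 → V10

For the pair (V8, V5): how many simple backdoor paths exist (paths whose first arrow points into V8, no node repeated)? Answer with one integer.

A backdoor path from V8 to V5 is any simple undirected path whose first edge points into V8 (i.e. leaves V8 via a parent).
Parents of V8: {V2}.
Enumerating:
  P1: V8 <- V2 -> V5
That exhausts the simple backdoor paths. Count: 1.

1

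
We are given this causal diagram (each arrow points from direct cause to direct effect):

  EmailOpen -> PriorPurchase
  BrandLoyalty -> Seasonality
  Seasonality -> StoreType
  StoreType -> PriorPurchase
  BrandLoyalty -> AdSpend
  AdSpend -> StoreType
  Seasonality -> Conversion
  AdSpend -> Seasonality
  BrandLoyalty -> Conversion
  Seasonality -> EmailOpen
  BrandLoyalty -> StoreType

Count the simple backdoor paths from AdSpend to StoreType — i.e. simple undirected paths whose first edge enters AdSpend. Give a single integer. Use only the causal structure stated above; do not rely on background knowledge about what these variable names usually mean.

5

A backdoor path from AdSpend to StoreType is any simple undirected path whose first edge points into AdSpend (i.e. leaves AdSpend via a parent).
Parents of AdSpend: {BrandLoyalty}.
Enumerating:
  P1: AdSpend <- BrandLoyalty -> Seasonality -> EmailOpen -> PriorPurchase <- StoreType
  P2: AdSpend <- BrandLoyalty -> Seasonality -> StoreType
  P3: AdSpend <- BrandLoyalty -> Conversion <- Seasonality -> EmailOpen -> PriorPurchase <- StoreType
  P4: AdSpend <- BrandLoyalty -> Conversion <- Seasonality -> StoreType
  P5: AdSpend <- BrandLoyalty -> StoreType
That exhausts the simple backdoor paths. Count: 5.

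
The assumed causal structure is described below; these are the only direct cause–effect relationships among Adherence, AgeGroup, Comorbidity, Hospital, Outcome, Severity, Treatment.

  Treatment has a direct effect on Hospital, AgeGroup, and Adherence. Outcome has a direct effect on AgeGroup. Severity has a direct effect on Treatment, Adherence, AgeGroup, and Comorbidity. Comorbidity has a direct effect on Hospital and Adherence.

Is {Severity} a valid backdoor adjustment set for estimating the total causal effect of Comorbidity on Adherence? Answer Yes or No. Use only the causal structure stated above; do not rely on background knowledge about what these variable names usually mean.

Backdoor paths from Comorbidity to Adherence (paths whose first edge points into Comorbidity):
  P1: Comorbidity <- Severity -> Treatment -> Adherence
  P2: Comorbidity <- Severity -> Adherence
  P3: Comorbidity <- Severity -> AgeGroup <- Treatment -> Adherence
Condition 1 (no descendant of Comorbidity in the set): holds — descendants of Comorbidity are {Adherence, Hospital}; none are in {Severity}.
Condition 2 (every backdoor path blocked by {Severity}):
  P1: blocked at fork node Severity ∈ conditioning set.
  P2: blocked at fork node Severity ∈ conditioning set.
  P3: blocked at fork node Severity ∈ conditioning set.
{Severity} satisfies the backdoor criterion.

Yes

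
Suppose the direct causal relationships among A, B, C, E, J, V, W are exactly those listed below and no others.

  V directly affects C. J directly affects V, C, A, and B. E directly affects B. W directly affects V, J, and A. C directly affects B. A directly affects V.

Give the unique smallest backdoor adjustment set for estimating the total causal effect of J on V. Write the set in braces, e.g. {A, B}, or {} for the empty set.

Variables eligible for adjustment (non-descendants of J, excluding J and V): {E, W}.
Backdoor paths from J to V:
  P1: J <- W -> A -> V
  P2: J <- W -> V
The empty set is not sufficient: P1 (J <- W -> A -> V) has no collider blocking it and no conditioned non-collider, so it is open.
Try {W}:
  P1: blocked at fork node W ∈ conditioning set.
  P2: blocked at fork node W ∈ conditioning set.
{W} contains no descendant of J and blocks every backdoor path.
No other singleton works — e.g. {E} leaves P1 open — so {W} is the unique smallest valid adjustment set.

{W}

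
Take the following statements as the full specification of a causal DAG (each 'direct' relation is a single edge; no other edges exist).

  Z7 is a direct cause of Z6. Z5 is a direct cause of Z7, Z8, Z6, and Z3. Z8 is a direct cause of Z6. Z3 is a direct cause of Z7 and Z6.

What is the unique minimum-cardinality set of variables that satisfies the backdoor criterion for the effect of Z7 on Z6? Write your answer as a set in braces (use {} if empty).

{Z3, Z5}

Variables eligible for adjustment (non-descendants of Z7, excluding Z7 and Z6): {Z3, Z5, Z8}.
Backdoor paths from Z7 to Z6:
  P1: Z7 <- Z5 -> Z8 -> Z6
  P2: Z7 <- Z5 -> Z3 -> Z6
  P3: Z7 <- Z5 -> Z6
  P4: Z7 <- Z3 <- Z5 -> Z8 -> Z6
  P5: Z7 <- Z3 <- Z5 -> Z6
  P6: Z7 <- Z3 -> Z6
The empty set is not sufficient: P1 (Z7 <- Z5 -> Z8 -> Z6) has no collider blocking it and no conditioned non-collider, so it is open.
Try {Z3, Z5}:
  P1: blocked at fork node Z5 ∈ conditioning set.
  P2: blocked at fork node Z5 ∈ conditioning set.
  P3: blocked at fork node Z5 ∈ conditioning set.
  P4: blocked at chain node Z3 ∈ conditioning set.
  P5: blocked at chain node Z3 ∈ conditioning set.
  P6: blocked at fork node Z3 ∈ conditioning set.
{Z3, Z5} contains no descendant of Z7 and blocks every backdoor path.
Every element of {Z3, Z5} is needed (dropping Z3 leaves P6 open; dropping Z5 leaves P1 open), so no proper subset is valid.
Among all size-2 subsets of the eligible variables, only {Z3, Z5} blocks every backdoor path, so it is the unique smallest valid adjustment set.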